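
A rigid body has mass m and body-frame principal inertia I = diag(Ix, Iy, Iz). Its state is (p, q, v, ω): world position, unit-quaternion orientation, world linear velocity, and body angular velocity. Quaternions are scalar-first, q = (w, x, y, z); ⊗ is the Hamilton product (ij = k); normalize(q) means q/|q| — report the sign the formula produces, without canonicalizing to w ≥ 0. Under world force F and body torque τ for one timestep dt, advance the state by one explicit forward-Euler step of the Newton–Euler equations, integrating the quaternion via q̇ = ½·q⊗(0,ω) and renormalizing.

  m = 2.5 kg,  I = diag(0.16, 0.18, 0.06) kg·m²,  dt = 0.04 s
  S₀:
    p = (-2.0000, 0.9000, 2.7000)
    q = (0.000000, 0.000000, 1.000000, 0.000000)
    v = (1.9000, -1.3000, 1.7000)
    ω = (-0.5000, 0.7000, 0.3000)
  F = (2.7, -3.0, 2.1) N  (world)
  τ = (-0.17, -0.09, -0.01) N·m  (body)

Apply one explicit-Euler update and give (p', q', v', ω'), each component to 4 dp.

a = (1.0800, -1.2000, 0.8400)
p + v·dt = (-1.9240, 0.8480, 2.7680)
new velocity v' = (1.9432, -1.3480, 1.7336)
angular accel α = (-0.9050, -0.4167, -0.0500)
ω + α·dt = (-0.5362, 0.6833, 0.2980)
2q̇ = q⊗(0,ω) = (-0.7000000, 0.3000000, 0.0000000, 0.5000000)
q + ½dt·q⊗(0,ω), renormalized = (-0.0140, 0.0060, 0.9998, 0.0100)

p' = (-1.9240, 0.8480, 2.7680)
q' = (-0.0140, 0.0060, 0.9998, 0.0100)
v' = (1.9432, -1.3480, 1.7336)
ω' = (-0.5362, 0.6833, 0.2980)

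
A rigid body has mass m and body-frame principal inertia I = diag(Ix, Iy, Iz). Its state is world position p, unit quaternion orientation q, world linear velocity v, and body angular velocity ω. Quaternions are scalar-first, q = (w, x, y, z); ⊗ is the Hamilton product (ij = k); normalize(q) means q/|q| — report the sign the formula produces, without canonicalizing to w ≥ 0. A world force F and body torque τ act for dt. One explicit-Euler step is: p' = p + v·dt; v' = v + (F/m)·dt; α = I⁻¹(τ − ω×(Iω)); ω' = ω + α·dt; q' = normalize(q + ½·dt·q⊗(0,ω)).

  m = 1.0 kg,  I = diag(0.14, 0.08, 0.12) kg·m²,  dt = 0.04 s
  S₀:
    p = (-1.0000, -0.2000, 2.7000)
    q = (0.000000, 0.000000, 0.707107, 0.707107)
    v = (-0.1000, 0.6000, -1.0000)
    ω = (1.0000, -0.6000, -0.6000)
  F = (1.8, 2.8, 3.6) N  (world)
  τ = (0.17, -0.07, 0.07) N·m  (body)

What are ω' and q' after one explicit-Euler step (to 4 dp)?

ω×(Iω) gyroscopic = (0.0144, -0.0120, 0.0360)
(τ − ω×Iω)/I = (1.1114, -0.7250, 0.2833)
new body rate ω' = (1.0445, -0.6290, -0.5887)
q⊗(0,ω) = (0.8485284, 0.0000000, 0.7071070, -0.7071070)
q' = normalize(q + ½dt·q⊗(0,ω)) = (0.0170, 0.0000, 0.7210, 0.6927)

ω' = (1.0445, -0.6290, -0.5887)
q' = (0.0170, 0.0000, 0.7210, 0.6927)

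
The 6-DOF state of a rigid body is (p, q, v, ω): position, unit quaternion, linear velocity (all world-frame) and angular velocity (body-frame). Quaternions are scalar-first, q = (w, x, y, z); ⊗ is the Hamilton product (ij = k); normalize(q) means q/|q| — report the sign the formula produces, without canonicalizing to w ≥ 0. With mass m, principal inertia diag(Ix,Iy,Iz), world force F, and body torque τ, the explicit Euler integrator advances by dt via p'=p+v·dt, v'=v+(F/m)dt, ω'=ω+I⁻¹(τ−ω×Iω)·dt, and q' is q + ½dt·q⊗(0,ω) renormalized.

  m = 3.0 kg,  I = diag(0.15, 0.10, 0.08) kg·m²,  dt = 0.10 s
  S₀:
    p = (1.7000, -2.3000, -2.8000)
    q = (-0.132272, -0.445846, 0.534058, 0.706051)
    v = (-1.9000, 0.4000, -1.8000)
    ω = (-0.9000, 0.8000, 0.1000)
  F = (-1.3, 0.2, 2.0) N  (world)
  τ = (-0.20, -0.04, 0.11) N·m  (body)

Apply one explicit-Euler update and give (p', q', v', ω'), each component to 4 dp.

p' = (1.5100, -2.2600, -2.9800)
q' = (-0.1769, -0.4646, 0.4983, 0.7103)
v' = (-1.9433, 0.4067, -1.7333)
ω' = (-1.0323, 0.7663, 0.1925)

linear accel F/m = (-0.4333, 0.0667, 0.6667)
p' = p + v·dt = (1.5100, -2.2600, -2.9800)
v' = v + a·dt = (-1.9433, 0.4067, -1.7333)
(τ − ω×Iω)/I = (-1.3227, -0.3370, 0.9250)
new body rate ω' = (-1.0323, 0.7663, 0.1925)
q⊗(0,ω) = (-0.8991129, -0.3923902, -0.6966789, 0.1107482)
updated quaternion q' = (-0.1769, -0.4646, 0.4983, 0.7103)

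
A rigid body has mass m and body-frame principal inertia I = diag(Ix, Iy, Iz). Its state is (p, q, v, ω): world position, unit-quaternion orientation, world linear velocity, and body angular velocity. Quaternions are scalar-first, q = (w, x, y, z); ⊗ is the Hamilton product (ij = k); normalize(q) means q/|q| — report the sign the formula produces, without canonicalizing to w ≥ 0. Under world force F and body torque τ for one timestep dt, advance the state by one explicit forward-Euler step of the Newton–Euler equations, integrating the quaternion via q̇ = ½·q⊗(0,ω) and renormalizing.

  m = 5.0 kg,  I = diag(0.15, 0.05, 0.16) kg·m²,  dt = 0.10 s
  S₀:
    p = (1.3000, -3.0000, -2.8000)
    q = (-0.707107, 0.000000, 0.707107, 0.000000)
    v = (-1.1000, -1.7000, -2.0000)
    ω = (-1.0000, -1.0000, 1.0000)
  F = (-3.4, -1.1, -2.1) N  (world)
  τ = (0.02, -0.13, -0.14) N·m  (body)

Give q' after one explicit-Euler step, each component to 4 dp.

q⊗(0,ω) = (0.7071070, 1.4142140, 0.7071070, 0.0000000)
q + ½dt·q⊗(0,ω), renormalized = (-0.6692, 0.0704, 0.7397, 0.0000)

q' = (-0.6692, 0.0704, 0.7397, 0.0000)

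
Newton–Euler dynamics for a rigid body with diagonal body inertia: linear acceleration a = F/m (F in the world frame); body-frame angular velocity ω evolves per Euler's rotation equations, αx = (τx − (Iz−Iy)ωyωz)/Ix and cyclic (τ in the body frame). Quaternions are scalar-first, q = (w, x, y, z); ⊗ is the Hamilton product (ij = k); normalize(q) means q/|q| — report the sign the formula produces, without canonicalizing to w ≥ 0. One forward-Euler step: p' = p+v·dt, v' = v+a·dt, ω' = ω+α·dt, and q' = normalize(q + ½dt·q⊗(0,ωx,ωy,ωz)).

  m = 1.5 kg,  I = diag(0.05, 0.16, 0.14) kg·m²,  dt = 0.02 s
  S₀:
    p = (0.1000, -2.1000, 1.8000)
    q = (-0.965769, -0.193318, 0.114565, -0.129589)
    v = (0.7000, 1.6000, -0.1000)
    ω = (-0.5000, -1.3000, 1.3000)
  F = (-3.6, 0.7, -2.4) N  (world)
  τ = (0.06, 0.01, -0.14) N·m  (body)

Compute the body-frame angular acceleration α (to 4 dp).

ω×(Iω) gyroscopic = (0.0338, 0.0585, 0.0715)
α = I⁻¹(τ − ω×Iω) = (0.5240, -0.3031, -1.5107)

α = (0.5240, -0.3031, -1.5107)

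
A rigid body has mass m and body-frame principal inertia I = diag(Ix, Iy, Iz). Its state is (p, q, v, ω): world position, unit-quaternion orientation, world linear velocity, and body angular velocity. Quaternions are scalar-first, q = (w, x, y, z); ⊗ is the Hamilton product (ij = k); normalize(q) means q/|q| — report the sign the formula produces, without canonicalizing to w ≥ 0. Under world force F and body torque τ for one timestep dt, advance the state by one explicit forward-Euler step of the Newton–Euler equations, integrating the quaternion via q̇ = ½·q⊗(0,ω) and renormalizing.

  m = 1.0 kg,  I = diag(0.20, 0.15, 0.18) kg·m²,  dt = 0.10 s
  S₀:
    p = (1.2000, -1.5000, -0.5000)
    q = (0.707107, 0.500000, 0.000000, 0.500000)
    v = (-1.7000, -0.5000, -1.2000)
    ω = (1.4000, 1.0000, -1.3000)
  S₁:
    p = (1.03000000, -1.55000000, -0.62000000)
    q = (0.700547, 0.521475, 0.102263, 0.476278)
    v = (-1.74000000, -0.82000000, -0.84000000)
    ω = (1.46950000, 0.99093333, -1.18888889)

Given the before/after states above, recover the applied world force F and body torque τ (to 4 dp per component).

F = (-0.4000, -3.2000, 3.6000)
τ = (0.1000, -0.0500, 0.1300)

velocity change Δv = (-0.04000000, -0.32000000, 0.36000000)
F = m·Δv/dt = (-0.4000, -3.2000, 3.6000)
rate change Δω = (0.06950000, -0.00906667, 0.11111111)
precession coupling = (-0.0390, -0.0364, -0.0700)
τ = I·(Δω/dt) + ω₀×(Iω₀) = (0.1000, -0.0500, 0.1300)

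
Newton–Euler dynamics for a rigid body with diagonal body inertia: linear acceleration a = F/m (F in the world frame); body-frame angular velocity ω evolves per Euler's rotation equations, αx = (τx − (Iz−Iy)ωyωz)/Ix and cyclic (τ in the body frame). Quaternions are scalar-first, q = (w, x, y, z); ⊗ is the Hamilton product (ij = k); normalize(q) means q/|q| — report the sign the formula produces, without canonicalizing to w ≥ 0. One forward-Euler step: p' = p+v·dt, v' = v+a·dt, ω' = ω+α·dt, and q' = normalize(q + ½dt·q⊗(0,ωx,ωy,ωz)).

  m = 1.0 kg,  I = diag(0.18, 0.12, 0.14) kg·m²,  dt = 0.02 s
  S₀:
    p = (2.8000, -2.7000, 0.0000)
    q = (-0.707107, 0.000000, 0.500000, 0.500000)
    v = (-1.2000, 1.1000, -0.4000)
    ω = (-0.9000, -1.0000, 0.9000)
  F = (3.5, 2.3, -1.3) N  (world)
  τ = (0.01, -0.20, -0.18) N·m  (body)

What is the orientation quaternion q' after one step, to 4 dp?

q' = (-0.7065, 0.0159, 0.5025, 0.4981)

2q̇ = q⊗(0,ω) = (0.0500000, 1.5863963, 0.2571070, -0.1863963)
updated quaternion q' = (-0.7065, 0.0159, 0.5025, 0.4981)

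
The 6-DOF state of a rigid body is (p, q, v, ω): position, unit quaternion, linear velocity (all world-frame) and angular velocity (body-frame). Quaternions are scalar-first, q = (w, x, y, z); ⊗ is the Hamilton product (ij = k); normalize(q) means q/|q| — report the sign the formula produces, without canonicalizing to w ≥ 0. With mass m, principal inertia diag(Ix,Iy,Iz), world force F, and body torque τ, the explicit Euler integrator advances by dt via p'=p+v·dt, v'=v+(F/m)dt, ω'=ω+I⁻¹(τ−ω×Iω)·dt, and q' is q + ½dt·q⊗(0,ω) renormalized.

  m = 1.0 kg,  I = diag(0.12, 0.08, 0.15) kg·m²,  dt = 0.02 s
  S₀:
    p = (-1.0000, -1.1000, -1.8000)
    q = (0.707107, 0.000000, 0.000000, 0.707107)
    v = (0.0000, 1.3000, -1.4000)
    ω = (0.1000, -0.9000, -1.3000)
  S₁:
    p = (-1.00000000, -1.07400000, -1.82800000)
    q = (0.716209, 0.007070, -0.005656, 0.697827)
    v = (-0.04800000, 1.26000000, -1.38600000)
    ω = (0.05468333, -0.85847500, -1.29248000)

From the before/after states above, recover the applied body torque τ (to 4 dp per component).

rate change Δω = (-0.04531667, 0.04152500, 0.00752000)
ω₀×(Iω₀) = (0.0819, 0.0039, 0.0036)
τ = I·(Δω/dt) + ω₀×(Iω₀) = (-0.1900, 0.1700, 0.0600)

τ = (-0.1900, 0.1700, 0.0600)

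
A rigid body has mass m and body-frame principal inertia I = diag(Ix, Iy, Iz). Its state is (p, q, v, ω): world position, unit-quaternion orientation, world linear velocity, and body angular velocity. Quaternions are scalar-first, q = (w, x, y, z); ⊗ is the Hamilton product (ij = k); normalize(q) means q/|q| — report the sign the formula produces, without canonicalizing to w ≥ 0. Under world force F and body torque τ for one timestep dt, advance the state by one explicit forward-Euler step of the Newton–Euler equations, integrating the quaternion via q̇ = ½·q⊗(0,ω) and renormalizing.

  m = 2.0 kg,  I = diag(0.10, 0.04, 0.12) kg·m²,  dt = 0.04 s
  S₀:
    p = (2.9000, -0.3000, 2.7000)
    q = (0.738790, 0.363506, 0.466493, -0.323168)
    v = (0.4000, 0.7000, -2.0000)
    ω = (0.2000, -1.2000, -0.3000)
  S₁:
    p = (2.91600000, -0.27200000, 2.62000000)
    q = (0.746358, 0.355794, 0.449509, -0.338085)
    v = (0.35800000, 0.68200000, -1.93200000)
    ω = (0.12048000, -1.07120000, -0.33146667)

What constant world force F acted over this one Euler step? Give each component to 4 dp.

Δv = v₁−v₀ = (-0.04200000, -0.01800000, 0.06800000)
F = m·Δv/dt = (-2.1000, -0.9000, 3.4000)

F = (-2.1000, -0.9000, 3.4000)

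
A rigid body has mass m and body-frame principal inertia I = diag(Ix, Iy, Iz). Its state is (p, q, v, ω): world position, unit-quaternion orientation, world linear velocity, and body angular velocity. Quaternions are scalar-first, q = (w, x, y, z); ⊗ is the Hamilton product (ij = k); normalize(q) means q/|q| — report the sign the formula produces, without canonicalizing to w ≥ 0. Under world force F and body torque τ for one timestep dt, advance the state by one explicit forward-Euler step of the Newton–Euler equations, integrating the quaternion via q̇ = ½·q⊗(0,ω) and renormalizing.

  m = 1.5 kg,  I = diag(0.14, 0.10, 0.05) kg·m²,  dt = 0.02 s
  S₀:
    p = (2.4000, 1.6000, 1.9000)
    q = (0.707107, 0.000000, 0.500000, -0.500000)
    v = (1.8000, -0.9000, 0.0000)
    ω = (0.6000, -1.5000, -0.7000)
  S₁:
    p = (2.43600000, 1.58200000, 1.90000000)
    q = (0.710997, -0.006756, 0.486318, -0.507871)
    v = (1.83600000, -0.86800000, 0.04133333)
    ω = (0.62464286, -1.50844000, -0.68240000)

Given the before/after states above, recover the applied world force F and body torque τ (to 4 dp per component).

Δω = ω₁−ω₀ = (0.02464286, -0.00844000, 0.01760000)
I·α + gyro = (0.1200, -0.0800, 0.0800)
velocity change Δv = (0.03600000, 0.03200000, 0.04133333)
m·(v₁−v₀)/dt = (2.7000, 2.4000, 3.1000)

F = (2.7000, 2.4000, 3.1000)
τ = (0.1200, -0.0800, 0.0800)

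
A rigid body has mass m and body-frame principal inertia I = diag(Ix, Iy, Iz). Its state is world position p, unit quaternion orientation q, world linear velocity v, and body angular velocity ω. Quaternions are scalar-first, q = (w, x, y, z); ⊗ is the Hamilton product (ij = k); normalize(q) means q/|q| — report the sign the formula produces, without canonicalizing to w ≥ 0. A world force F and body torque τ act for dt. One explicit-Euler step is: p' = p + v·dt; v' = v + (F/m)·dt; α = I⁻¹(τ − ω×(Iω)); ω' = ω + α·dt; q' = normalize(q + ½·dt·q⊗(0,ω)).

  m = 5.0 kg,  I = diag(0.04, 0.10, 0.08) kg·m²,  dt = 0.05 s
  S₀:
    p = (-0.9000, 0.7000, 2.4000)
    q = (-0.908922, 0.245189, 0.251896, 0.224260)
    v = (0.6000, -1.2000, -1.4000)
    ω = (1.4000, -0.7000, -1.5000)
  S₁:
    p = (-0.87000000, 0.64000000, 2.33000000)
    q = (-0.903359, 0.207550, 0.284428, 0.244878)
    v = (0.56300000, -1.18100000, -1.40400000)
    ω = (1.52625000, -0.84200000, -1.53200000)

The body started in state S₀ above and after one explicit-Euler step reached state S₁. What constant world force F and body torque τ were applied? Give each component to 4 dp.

v₁ − v₀ = (-0.03700000, 0.01900000, -0.00400000)
m·(v₁−v₀)/dt = (-3.7000, 1.9000, -0.4000)
rate change Δω = (0.12625000, -0.14200000, -0.03200000)
gyro term ω₀×Iω₀ = (-0.0210, 0.0840, -0.0588)
τ = I·(Δω/dt) + ω₀×(Iω₀) = (0.0800, -0.2000, -0.1100)

F = (-3.7000, 1.9000, -0.4000)
τ = (0.0800, -0.2000, -0.1100)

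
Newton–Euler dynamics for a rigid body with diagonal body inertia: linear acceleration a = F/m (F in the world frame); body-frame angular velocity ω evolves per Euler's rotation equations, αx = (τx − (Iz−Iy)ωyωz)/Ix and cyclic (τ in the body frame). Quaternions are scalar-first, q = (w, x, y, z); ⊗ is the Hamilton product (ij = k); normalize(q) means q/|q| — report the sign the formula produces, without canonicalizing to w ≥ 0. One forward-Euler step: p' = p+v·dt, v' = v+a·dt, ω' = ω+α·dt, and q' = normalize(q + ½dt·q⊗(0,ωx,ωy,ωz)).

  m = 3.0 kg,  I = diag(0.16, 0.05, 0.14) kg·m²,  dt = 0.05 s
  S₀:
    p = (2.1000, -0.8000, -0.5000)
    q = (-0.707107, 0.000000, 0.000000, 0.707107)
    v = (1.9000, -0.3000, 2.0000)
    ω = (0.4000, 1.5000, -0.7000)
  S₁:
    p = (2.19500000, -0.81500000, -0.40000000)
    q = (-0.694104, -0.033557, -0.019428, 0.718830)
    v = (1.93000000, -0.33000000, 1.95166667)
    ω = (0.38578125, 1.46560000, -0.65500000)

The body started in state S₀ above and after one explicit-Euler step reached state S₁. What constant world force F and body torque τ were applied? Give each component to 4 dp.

F = (1.8000, -1.8000, -2.9000)
τ = (-0.1400, -0.0400, 0.0600)

velocity change Δv = (0.03000000, -0.03000000, -0.04833333)
applied force F = (1.8000, -1.8000, -2.9000)
rate change Δω = (-0.01421875, -0.03440000, 0.04500000)
ω₀×(Iω₀) = (-0.0945, -0.0056, -0.0660)
I·α + gyro = (-0.1400, -0.0400, 0.0600)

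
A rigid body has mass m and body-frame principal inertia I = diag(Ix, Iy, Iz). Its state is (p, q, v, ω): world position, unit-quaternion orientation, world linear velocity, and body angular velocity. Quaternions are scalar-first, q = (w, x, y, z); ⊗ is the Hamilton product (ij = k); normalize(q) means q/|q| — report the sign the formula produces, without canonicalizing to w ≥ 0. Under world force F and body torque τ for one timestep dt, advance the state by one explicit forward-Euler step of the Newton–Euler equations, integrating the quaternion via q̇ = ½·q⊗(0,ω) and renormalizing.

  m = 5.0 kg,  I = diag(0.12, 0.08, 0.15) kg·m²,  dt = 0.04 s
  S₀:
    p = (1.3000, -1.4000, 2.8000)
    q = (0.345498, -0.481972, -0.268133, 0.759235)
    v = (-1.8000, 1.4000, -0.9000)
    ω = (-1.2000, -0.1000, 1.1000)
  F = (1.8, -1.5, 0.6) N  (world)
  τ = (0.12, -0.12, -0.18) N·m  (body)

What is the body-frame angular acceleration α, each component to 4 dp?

gyro term ω×Iω = (-0.0077, 0.0396, -0.0048)
angular accel α = (1.0642, -1.9950, -1.1680)

α = (1.0642, -1.9950, -1.1680)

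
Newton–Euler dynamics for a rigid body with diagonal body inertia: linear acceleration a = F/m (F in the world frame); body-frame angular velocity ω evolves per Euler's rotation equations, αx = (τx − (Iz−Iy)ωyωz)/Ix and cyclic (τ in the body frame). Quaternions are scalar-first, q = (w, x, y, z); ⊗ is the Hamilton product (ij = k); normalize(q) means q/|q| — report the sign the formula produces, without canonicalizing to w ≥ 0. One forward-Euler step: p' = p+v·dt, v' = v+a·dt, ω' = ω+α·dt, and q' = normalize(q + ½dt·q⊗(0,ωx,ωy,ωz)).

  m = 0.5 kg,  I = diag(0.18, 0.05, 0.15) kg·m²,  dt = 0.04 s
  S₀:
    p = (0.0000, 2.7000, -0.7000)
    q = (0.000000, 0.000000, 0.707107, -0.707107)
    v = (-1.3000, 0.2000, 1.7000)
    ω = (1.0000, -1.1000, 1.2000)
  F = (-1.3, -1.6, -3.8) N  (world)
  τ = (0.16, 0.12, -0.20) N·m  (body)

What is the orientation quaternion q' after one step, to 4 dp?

q⊗(0,ω) = (1.6263461, 0.0707107, -0.7071070, -0.7071070)
q' = normalize(q + ½dt·q⊗(0,ω)) = (0.0325, 0.0014, 0.6925, -0.7207)

q' = (0.0325, 0.0014, 0.6925, -0.7207)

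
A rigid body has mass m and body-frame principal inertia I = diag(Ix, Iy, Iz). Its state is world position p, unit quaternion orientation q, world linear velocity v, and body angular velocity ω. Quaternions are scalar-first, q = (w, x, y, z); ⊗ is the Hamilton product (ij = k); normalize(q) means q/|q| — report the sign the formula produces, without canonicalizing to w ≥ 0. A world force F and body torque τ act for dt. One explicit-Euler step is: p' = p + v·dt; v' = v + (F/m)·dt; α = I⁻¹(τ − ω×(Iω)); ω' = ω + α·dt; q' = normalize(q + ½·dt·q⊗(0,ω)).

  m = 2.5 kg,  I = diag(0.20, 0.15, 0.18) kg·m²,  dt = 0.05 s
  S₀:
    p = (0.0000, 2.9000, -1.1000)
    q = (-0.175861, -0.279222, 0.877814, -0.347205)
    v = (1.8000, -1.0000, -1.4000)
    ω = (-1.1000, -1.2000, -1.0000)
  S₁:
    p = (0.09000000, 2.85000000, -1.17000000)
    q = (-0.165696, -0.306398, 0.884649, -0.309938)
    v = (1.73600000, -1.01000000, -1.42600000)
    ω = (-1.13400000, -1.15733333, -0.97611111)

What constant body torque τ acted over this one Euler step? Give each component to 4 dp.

τ = (-0.1000, 0.1500, 0.0200)

rate change Δω = (-0.03400000, 0.04266667, 0.02388889)
precession coupling = (0.0360, 0.0220, -0.0660)
I·α + gyro = (-0.1000, 0.1500, 0.0200)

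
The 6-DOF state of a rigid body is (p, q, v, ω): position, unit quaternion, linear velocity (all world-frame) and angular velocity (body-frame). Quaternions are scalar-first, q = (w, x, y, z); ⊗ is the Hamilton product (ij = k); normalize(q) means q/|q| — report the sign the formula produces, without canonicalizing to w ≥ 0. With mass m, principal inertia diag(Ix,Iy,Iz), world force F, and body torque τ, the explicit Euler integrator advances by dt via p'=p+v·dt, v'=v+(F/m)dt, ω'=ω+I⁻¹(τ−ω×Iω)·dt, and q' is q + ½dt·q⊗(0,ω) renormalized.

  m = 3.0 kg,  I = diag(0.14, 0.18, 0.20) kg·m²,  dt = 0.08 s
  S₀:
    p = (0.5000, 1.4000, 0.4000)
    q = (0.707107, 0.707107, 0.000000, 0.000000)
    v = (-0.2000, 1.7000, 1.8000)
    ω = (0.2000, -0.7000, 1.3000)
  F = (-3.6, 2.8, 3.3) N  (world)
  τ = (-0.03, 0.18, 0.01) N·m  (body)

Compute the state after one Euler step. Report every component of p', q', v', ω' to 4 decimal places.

p' = (0.4840, 1.5360, 0.5440)
q' = (0.7002, 0.7115, -0.0565, 0.0169)
v' = (-0.2960, 1.7747, 1.8880)
ω' = (0.1933, -0.6131, 1.3062)

precession coupling ω×(Iω) = (-0.0182, -0.0156, -0.0056)
(τ − ω×Iω)/I = (-0.0843, 1.0867, 0.0780)
new body rate ω' = (0.1933, -0.6131, 1.3062)
q⊗(0,ω) = (-0.1414214, 0.1414214, -1.4142140, 0.4242642)
q' = normalize(q + ½dt·q⊗(0,ω)) = (0.7002, 0.7115, -0.0565, 0.0169)
new position p' = (0.4840, 1.5360, 0.5440)
v + (F/m)dt = (-0.2960, 1.7747, 1.8880)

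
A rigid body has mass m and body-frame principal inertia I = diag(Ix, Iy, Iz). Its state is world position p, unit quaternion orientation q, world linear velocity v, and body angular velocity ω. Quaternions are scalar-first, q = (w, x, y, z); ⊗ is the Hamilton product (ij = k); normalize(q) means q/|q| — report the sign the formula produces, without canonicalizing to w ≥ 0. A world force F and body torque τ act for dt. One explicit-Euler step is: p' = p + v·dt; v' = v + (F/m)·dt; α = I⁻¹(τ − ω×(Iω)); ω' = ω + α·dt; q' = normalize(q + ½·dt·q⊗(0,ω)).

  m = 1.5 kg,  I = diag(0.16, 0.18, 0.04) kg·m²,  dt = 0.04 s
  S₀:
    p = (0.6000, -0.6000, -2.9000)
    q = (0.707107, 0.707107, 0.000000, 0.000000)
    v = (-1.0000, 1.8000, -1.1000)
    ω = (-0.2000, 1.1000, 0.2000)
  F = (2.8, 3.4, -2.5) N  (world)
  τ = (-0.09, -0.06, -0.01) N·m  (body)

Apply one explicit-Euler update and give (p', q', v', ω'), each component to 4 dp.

new position p' = (0.5600, -0.5280, -2.9440)
v' = v + a·dt = (-0.9253, 1.8907, -1.1667)
ω×(Iω) gyroscopic = (-0.0308, -0.0048, -0.0044)
angular accel α = (-0.3700, -0.3067, -0.1400)
ω + α·dt = (-0.2148, 1.0877, 0.1944)
q⊗(0,ω) = (0.1414214, -0.1414214, 0.6363963, 0.9192391)
q + ½dt·q⊗(0,ω), renormalized = (0.7098, 0.7041, 0.0127, 0.0184)

p' = (0.5600, -0.5280, -2.9440)
q' = (0.7098, 0.7041, 0.0127, 0.0184)
v' = (-0.9253, 1.8907, -1.1667)
ω' = (-0.2148, 1.0877, 0.1944)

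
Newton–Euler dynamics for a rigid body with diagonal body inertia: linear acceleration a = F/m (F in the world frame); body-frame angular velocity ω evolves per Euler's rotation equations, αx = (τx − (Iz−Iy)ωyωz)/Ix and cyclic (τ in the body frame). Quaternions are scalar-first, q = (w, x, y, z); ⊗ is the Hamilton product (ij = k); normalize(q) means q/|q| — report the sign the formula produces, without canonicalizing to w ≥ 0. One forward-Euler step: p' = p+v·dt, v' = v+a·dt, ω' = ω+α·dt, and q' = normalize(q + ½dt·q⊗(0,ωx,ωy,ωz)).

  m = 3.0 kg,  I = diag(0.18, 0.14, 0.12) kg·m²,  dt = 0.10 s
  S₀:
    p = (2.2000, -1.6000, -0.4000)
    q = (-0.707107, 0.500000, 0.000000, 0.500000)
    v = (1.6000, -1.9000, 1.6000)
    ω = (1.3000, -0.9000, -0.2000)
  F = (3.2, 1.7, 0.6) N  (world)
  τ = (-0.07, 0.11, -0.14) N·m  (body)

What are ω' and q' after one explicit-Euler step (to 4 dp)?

ω' = (1.2631, -0.8103, -0.3557)
q' = (-0.7323, 0.4750, 0.0691, 0.4830)

α = I⁻¹(τ − ω×Iω) = (-0.3689, 0.8971, -1.5567)
new body rate ω' = (1.2631, -0.8103, -0.3557)
2q̇ = q⊗(0,ω) = (-0.5500000, -0.4692391, 1.3863963, -0.3085786)
updated quaternion q' = (-0.7323, 0.4750, 0.0691, 0.4830)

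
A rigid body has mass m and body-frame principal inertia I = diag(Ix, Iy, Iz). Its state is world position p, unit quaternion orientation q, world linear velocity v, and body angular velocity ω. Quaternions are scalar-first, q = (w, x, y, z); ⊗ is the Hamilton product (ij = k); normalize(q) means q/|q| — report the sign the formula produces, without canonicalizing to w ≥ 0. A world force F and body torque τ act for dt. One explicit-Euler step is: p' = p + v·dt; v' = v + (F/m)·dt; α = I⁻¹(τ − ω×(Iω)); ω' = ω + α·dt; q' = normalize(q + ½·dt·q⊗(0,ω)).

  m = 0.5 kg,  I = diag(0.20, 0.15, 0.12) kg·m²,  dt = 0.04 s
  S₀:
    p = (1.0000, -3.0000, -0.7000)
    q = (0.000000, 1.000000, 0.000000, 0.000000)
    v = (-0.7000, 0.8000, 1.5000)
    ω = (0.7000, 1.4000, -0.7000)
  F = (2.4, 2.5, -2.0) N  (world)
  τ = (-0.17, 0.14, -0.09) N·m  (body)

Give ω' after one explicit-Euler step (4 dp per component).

angular accel α = (-0.9970, 1.1947, -0.3417)
new body rate ω' = (0.6601, 1.4478, -0.7137)

ω' = (0.6601, 1.4478, -0.7137)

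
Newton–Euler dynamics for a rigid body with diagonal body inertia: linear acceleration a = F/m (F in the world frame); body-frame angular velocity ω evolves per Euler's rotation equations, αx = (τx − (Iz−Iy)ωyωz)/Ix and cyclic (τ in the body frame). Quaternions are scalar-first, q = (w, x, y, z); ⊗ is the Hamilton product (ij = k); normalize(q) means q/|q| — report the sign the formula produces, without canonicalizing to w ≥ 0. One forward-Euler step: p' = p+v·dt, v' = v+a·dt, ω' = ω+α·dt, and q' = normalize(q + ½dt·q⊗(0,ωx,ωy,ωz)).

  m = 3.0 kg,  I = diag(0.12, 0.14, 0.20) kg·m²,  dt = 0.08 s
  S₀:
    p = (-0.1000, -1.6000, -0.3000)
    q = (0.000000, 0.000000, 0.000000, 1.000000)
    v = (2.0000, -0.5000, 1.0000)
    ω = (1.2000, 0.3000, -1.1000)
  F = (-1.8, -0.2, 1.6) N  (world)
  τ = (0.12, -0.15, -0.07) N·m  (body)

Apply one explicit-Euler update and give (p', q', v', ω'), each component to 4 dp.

new position p' = (0.0600, -1.6400, -0.2200)
v' = v + a·dt = (1.9520, -0.5053, 1.0427)
precession coupling ω×(Iω) = (-0.0198, 0.1056, 0.0072)
α = I⁻¹(τ − ω×Iω) = (1.1650, -1.8257, -0.3860)
ω + α·dt = (1.2932, 0.1539, -1.1309)
2q̇ = q⊗(0,ω) = (1.1000000, -0.3000000, 1.2000000, 0.0000000)
q' = normalize(q + ½dt·q⊗(0,ω)) = (0.0439, -0.0120, 0.0479, 0.9978)

p' = (0.0600, -1.6400, -0.2200)
q' = (0.0439, -0.0120, 0.0479, 0.9978)
v' = (1.9520, -0.5053, 1.0427)
ω' = (1.2932, 0.1539, -1.1309)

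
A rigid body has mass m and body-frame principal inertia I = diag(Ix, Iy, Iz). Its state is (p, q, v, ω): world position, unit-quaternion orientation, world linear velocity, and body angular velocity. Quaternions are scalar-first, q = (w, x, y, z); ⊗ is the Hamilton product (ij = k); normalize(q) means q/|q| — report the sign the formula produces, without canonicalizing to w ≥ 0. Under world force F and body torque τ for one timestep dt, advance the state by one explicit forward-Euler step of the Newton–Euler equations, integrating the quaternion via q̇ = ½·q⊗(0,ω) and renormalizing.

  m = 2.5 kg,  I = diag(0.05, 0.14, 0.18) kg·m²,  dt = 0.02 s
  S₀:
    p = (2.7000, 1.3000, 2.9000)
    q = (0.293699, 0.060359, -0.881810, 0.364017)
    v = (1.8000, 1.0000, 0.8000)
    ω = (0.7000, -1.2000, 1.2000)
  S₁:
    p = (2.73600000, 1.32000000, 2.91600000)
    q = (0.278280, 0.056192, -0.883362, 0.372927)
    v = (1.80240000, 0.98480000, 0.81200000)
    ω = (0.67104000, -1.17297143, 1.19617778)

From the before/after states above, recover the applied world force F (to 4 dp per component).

v₁ − v₀ = (0.00240000, -0.01520000, 0.01200000)
m·(v₁−v₀)/dt = (0.3000, -1.9000, 1.5000)

F = (0.3000, -1.9000, 1.5000)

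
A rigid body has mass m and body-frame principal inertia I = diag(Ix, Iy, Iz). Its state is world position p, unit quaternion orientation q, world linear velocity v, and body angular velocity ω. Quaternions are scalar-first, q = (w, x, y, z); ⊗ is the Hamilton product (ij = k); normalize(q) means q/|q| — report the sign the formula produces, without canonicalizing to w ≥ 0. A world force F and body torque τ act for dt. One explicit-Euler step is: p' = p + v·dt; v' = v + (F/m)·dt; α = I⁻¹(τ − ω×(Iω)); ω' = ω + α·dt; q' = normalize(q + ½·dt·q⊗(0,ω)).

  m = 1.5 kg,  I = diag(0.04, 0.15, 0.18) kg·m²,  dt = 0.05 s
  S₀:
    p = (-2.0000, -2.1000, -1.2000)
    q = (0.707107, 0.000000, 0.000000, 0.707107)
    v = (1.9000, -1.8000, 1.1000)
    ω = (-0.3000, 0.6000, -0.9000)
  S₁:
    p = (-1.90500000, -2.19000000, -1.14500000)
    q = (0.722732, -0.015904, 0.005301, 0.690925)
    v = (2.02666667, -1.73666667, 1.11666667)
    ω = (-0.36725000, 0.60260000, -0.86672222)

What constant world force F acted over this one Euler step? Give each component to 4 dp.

F = (3.8000, 1.9000, 0.5000)

Δv = v₁−v₀ = (0.12666667, 0.06333333, 0.01666667)
applied force F = (3.8000, 1.9000, 0.5000)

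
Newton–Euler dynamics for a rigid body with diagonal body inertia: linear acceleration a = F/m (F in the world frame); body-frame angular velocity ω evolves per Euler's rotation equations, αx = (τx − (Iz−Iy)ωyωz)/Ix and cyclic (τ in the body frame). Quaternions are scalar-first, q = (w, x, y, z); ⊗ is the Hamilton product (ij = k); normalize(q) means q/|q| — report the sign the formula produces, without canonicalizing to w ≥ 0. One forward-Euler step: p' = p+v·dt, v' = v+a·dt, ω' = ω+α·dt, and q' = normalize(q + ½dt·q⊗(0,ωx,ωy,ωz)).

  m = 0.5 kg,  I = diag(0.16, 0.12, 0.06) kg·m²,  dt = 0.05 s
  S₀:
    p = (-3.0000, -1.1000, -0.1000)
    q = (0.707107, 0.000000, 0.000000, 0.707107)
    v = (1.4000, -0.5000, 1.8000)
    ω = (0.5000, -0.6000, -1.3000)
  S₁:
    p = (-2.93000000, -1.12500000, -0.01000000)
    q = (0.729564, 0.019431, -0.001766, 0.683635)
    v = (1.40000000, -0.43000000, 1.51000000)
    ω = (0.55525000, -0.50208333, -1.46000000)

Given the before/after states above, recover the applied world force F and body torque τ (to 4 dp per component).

ω₁ − ω₀ = (0.05525000, 0.09791667, -0.16000000)
applied torque τ = (0.1300, 0.1700, -0.1800)
v₁ − v₀ = (0.00000000, 0.07000000, -0.29000000)
F = m·Δv/dt = (0.0000, 0.7000, -2.9000)

F = (0.0000, 0.7000, -2.9000)
τ = (0.1300, 0.1700, -0.1800)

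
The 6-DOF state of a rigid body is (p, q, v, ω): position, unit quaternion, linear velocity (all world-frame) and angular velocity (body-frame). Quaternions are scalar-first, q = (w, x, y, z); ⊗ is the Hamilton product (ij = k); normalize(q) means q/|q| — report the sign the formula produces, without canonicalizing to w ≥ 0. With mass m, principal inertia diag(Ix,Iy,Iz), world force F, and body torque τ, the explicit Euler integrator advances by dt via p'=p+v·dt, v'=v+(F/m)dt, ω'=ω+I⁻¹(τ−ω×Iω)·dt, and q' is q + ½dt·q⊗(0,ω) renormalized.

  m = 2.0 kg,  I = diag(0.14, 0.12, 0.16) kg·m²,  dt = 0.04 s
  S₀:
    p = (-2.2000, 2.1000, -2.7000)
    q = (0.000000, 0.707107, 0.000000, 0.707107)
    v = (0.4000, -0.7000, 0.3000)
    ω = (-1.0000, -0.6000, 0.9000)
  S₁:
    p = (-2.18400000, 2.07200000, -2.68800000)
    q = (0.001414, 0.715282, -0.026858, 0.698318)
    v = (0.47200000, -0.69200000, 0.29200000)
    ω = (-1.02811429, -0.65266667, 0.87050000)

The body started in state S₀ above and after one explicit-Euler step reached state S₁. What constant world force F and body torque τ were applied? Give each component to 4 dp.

ω₁ − ω₀ = (-0.02811429, -0.05266667, -0.02950000)
ω₀×(Iω₀) = (-0.0216, 0.0180, -0.0120)
τ = I·(Δω/dt) + ω₀×(Iω₀) = (-0.1200, -0.1400, -0.1300)
velocity change Δv = (0.07200000, 0.00800000, -0.00800000)
F = m·Δv/dt = (3.6000, 0.4000, -0.4000)

F = (3.6000, 0.4000, -0.4000)
τ = (-0.1200, -0.1400, -0.1300)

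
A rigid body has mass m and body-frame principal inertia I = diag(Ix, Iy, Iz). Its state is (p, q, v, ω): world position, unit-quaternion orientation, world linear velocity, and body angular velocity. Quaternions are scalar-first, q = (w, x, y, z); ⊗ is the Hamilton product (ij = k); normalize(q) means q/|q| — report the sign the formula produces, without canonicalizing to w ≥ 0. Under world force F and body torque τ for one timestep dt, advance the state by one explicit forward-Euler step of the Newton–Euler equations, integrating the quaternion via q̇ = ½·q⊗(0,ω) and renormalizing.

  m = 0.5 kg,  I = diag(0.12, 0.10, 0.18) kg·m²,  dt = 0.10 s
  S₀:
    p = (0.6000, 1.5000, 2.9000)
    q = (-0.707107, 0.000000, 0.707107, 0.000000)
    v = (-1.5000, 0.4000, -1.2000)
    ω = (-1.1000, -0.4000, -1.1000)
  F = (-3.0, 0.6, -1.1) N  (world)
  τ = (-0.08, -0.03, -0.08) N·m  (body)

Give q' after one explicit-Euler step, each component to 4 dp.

q' = (-0.6907, 0.0000, 0.7189, 0.0775)

2q̇ = q⊗(0,ω) = (0.2828428, 0.0000000, 0.2828428, 1.5556354)
q' = normalize(q + ½dt·q⊗(0,ω)) = (-0.6907, 0.0000, 0.7189, 0.0775)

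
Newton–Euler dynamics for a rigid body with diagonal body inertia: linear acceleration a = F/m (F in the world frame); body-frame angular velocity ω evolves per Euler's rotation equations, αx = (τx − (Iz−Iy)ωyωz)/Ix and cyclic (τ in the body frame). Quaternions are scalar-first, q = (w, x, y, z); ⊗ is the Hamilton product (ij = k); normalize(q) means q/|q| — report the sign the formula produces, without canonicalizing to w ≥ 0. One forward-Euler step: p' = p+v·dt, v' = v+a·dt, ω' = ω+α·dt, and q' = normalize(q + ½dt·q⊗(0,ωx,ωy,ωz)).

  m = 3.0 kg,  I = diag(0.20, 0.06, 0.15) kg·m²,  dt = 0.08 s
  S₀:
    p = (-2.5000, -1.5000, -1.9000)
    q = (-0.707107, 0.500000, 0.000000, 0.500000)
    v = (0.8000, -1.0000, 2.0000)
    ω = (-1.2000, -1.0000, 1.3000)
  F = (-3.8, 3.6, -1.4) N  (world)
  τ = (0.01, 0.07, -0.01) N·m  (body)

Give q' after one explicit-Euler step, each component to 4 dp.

q' = (-0.7068, 0.5521, -0.0216, 0.4418)

2q̇ = q⊗(0,ω) = (-0.0500000, 1.3485284, -0.5428930, -1.4192391)
q' = normalize(q + ½dt·q⊗(0,ω)) = (-0.7068, 0.5521, -0.0216, 0.4418)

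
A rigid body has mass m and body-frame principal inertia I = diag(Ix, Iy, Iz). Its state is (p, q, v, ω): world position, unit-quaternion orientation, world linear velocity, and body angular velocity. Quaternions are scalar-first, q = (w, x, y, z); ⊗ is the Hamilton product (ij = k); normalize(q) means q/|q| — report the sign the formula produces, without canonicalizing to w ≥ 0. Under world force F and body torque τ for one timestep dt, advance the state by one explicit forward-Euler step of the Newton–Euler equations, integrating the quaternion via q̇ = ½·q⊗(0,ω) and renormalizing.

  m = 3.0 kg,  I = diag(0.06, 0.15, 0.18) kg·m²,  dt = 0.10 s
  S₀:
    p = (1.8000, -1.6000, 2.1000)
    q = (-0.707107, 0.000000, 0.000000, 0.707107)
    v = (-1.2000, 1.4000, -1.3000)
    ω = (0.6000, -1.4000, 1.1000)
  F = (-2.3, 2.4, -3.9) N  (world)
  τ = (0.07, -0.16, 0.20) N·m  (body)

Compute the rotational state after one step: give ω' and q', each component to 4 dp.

ω' = (0.7937, -1.4539, 1.2531)
q' = (-0.7427, 0.0282, 0.0704, 0.6653)

angular accel α = (1.9367, -0.5387, 1.5311)
ω + α·dt = (0.7937, -1.4539, 1.2531)
Hamilton product q⊗(0,ω) = (-0.7778177, 0.5656856, 1.4142140, -0.7778177)
q' = normalize(q + ½dt·q⊗(0,ω)) = (-0.7427, 0.0282, 0.0704, 0.6653)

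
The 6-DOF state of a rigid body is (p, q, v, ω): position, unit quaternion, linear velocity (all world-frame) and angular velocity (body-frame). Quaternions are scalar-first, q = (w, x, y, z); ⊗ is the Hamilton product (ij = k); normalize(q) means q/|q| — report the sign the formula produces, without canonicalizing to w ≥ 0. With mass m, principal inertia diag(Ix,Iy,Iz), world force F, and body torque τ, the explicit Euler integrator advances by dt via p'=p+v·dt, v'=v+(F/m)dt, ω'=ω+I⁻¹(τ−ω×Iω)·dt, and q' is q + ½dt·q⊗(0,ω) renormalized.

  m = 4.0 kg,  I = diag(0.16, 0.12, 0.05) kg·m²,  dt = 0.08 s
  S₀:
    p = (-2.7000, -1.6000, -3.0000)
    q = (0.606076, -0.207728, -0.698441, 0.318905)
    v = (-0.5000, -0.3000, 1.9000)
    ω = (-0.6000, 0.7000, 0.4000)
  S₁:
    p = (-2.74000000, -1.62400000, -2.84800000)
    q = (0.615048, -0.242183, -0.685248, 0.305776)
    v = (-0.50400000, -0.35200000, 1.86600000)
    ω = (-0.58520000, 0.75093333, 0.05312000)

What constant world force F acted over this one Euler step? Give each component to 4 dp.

F = (-0.2000, -2.6000, -1.7000)

velocity change Δv = (-0.00400000, -0.05200000, -0.03400000)
applied force F = (-0.2000, -2.6000, -1.7000)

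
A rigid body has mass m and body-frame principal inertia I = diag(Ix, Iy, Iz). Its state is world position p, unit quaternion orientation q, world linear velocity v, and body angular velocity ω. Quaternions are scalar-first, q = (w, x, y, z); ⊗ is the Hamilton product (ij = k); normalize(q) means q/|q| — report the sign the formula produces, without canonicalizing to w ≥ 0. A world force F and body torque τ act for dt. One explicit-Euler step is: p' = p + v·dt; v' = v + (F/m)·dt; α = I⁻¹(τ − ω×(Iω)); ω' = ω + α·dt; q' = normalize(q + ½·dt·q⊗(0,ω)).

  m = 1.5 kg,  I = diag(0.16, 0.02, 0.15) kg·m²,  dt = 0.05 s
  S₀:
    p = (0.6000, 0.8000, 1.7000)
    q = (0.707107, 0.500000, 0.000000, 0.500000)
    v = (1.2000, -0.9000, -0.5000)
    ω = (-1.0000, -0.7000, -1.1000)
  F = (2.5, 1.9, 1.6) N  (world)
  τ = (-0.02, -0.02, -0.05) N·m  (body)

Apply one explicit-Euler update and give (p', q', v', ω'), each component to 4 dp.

p' = (0.6600, 0.7550, 1.6750)
q' = (0.7327, 0.4907, -0.0111, 0.4714)
v' = (1.2833, -0.8367, -0.4467)
ω' = (-1.0375, -0.7775, -1.0840)

ω×(Iω) gyroscopic = (0.1001, 0.0110, -0.0980)
(τ − ω×Iω)/I = (-0.7506, -1.5500, 0.3200)
ω' = ω + α·dt = (-1.0375, -0.7775, -1.0840)
Hamilton product q⊗(0,ω) = (1.0500000, -0.3571070, -0.4449749, -1.1278177)
q' = normalize(q + ½dt·q⊗(0,ω)) = (0.7327, 0.4907, -0.0111, 0.4714)
p + v·dt = (0.6600, 0.7550, 1.6750)
new velocity v' = (1.2833, -0.8367, -0.4467)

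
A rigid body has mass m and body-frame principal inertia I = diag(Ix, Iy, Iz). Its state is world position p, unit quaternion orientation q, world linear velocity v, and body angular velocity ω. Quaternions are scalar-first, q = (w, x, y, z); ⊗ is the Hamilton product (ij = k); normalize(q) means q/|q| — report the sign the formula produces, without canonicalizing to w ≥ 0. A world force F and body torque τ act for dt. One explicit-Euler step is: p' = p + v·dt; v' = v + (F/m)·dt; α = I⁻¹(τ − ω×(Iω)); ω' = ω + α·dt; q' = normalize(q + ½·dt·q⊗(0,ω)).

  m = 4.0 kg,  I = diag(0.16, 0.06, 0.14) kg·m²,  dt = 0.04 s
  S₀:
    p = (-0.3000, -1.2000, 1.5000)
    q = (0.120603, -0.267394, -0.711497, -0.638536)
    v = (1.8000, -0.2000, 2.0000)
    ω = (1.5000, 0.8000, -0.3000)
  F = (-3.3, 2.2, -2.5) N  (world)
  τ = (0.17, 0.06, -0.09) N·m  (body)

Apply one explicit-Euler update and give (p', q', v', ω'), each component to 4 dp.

p' = (-0.2280, -1.2080, 1.5800)
q' = (0.1361, -0.2491, -0.7299, -0.6218)
v' = (1.7670, -0.1780, 1.9750)
ω' = (1.5473, 0.8460, -0.2914)

p + v·dt = (-0.2280, -1.2080, 1.5800)
new velocity v' = (1.7670, -0.1780, 1.9750)
(τ − ω×Iω)/I = (1.1825, 1.1500, 0.2143)
new body rate ω' = (1.5473, 0.8460, -0.2914)
Hamilton product q⊗(0,ω) = (0.7787278, 0.9051824, -0.9415398, 0.8171494)
updated quaternion q' = (0.1361, -0.2491, -0.7299, -0.6218)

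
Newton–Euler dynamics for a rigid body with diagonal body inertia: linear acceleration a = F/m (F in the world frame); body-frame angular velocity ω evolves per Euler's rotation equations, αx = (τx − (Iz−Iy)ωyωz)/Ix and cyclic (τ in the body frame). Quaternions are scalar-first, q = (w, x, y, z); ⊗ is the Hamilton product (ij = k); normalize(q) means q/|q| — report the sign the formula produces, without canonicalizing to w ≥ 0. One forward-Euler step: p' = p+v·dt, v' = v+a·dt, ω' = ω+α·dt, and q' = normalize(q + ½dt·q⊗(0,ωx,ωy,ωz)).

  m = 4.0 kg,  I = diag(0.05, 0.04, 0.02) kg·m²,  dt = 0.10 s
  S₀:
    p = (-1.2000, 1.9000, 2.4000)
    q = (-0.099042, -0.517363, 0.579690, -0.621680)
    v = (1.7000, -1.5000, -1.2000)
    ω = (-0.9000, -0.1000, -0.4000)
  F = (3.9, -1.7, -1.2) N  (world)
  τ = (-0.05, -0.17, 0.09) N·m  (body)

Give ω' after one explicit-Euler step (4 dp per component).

ω×(Iω) gyroscopic = (-0.0008, 0.0108, -0.0009)
(τ − ω×Iω)/I = (-0.9840, -4.5200, 4.5450)
new body rate ω' = (-0.9984, -0.5520, 0.0545)

ω' = (-0.9984, -0.5520, 0.0545)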